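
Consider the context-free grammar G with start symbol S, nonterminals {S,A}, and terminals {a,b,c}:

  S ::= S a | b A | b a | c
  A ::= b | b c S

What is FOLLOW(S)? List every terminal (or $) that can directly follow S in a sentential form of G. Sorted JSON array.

Compute FIRST by fixpoint:
iter 1:
  A via A→b: +{b}
  S via S→b A: +{b}
  S via S→c: +{c}
  FIRST[S]={b,c}  FIRST[A]={b}
iter 2: (no change)
  FIRST[S]={b,c}  FIRST[A]={b}

FOLLOW iteration:
FOLLOW(S) := {$}
[1]
  S→S a: FOLLOW(S) ⊇ FIRST(a) = {a}; new: +{a}
  S→b A: FOLLOW(A) ⊇ FOLLOW(S) ⊇ {$,a}; new: +{$,a}
  S: {$,a}  A: {$,a}
[2] — fixpoint
  S: {$,a}  A: {$,a}

FOLLOW(S) = ["$", "a"]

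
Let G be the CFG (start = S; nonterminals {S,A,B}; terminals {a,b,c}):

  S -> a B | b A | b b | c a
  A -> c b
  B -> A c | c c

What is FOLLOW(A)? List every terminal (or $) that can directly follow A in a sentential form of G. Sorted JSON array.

FIRST sets, iterate to fixpoint:
iter 1:
  A via A→c b: +{c}
  B via B→A c: +{c}
  S via S→a B: +{a}
  S via S→b A: +{b}
  S via S→c a: +{c}
  S: {a,b,c}  A: {c}  B: {c}
iter 2: (no change)
  S: {a,b,c}  A: {c}  B: {c}

Compute FOLLOW by fixpoint:
FOLLOW(S) := {$}
pass 1:
  B→A c: FOLLOW(A) ⊇ FIRST(c) = {c}; new: +{c}
  S→a B: FOLLOW(B) ⊇ FOLLOW(S) ⊇ {$}; new: +{$}
  S→b A: FOLLOW(A) ⊇ FOLLOW(S) ⊇ {$}; new: +{$}
  S: {$}  A: {$,c}  B: {$}
pass 2: — fixpoint
  S: {$}  A: {$,c}  B: {$}

FOLLOW(A) = ["$", "c"]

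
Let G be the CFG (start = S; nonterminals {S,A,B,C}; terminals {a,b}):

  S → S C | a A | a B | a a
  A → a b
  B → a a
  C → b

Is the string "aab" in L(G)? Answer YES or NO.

CNF form of G:
  S -> S C | T0 A | T0 B | T0 T0
  A -> T0 T1
  B -> T0 T0
  C -> b
  T0 -> a
  T1 -> b

Fill CYK table bottom-up:
  T[0,0] 'a' = {T0}  orig:{}
  T[1,1] 'a' = {T0}  orig:{}
  T[2,2] 'b' = {C,T1}  orig:{C}
  T[0,1] 'aa' = {B,S}
  T[1,2] 'ab' = {A}
  T[0,2] 'aab' = {S}

S ∈ T[0,2] ⇒ YES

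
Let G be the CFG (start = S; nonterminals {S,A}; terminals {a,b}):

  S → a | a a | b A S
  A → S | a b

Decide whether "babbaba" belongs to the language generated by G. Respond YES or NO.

CNF form of G:
  S -> T0 T0 | T1 X3 | a
  A -> T0 T0 | T0 T1 | T1 X2 | a
  T0 -> a
  T1 -> b
  X2 -> A S
  X3 -> A S

CYK fill:
  T[0,0] 'b' = {T1}  orig:{}
  T[1,1] 'a' = {A,S,T0}  orig:{A,S}
  T[2,2] 'b' = {T1}  orig:{}
  T[3,3] 'b' = {T1}  orig:{}
  T[4,4] 'a' = {A,S,T0}  orig:{A,S}
  T[5,5] 'b' = {T1}  orig:{}
  T[6,6] 'a' = {A,S,T0}  orig:{A,S}
  T[0,1] 'ba' = ∅
  T[1,2] 'ab' = {A}
  T[2,3] 'bb' = ∅
  T[3,4] 'ba' = ∅
  T[4,5] 'ab' = {A}
  T[5,6] 'ba' = ∅
  T[0,2] 'bab' = ∅
  T[1,3] 'abb' = ∅
  T[2,4] 'bba' = ∅
  T[3,5] 'bab' = ∅
  T[4,6] 'aba' = {X2,X3}  orig:{}
  T[0,3] 'babb' = ∅
  T[1,4] 'abba' = ∅
  T[2,5] 'bbab' = ∅
  T[3,6] 'baba' = {A,S}
  T[0,4] 'babba' = ∅
  T[1,5] 'abbab' = ∅
  T[2,6] 'bbaba' = ∅
  T[0,5] 'babbab' = ∅
  T[1,6] 'abbaba' = {X2,X3}  orig:{}
  T[0,6] 'babbaba' = {A,S}

S ∈ T[0,6] ⇒ YES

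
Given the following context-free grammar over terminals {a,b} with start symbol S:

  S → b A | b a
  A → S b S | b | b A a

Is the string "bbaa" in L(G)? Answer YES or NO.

CNF form of G:
  S -> T0 A | T0 T1
  A -> S X2 | T0 X3 | b
  T0 -> b
  T1 -> a
  X2 -> T0 S
  X3 -> A T1

Fill CYK table bottom-up:
  cell(0,0) b: {A,T0}  orig:{A}
  cell(1,1) b: {A,T0}  orig:{A}
  cell(2,2) a: {T1}  orig:{}
  cell(3,3) a: {T1}  orig:{}
  cell(0,1) bb: {S}
  cell(1,2) ba: {S,X3}  orig:{S}
  cell(2,3) aa: ∅
  cell(0,2) bba: {A,X2}  orig:{A}
  cell(1,3) baa: ∅
  cell(0,3) bbaa: {X3}  orig:{}

S ∉ T[0,3] ⇒ NO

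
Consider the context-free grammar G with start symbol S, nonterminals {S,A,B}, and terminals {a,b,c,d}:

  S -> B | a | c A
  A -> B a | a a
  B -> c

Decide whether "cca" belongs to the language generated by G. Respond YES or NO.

CNF form of G:
  S -> T1 A | a | c
  A -> B T0 | T0 T0
  B -> c
  T0 -> a
  T1 -> c

CYK table (by increasing span):
  T[0,0] 'c' = {B,S,T1}  orig:{B,S}
  T[1,1] 'c' = {B,S,T1}  orig:{B,S}
  T[2,2] 'a' = {S,T0}  orig:{S}
  T[0,1] 'cc' = ∅
  T[1,2] 'ca' = {A}
  T[0,2] 'cca' = {S}

S ∈ T[0,2] ⇒ YES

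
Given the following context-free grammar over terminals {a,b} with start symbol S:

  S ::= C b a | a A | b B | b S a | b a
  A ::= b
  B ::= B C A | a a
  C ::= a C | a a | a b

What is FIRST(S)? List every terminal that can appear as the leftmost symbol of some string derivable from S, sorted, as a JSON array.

FIRST sets, iterate to fixpoint:
pass 1:
  A via A→b: +{b}
  B via B→a a: +{a}
  C via C→a C: +{a}
  S via S→C b a: +{a}
  S via S→b B: +{b}
  FIRST(S)={a,b}  FIRST(A)={b}  FIRST(B)={a}  FIRST(C)={a}
pass 2: — fixpoint
  FIRST(S)={a,b}  FIRST(A)={b}  FIRST(B)={a}  FIRST(C)={a}

FIRST(S) = ["a", "b"]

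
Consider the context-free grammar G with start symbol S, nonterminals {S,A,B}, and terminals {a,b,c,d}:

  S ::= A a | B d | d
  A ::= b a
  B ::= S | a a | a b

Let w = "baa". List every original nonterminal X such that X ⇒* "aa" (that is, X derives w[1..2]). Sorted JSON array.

CNF form of G:
  S -> A T1 | B T2 | d
  A -> T0 T1
  B -> A T1 | B T2 | T1 T0 | T1 T1 | d
  T0 -> b
  T1 -> a
  T2 -> d

Fill CYK table bottom-up (cells [i..j] with 1 ≤ i ≤ j ≤ 2 only):
  T[1,1] 'a' = {T1}  orig:{}
  T[2,2] 'a' = {T1}  orig:{}
  T[1,2] 'aa' = {B}

Original NTs in T[1,2] deriving "aa": ["B"]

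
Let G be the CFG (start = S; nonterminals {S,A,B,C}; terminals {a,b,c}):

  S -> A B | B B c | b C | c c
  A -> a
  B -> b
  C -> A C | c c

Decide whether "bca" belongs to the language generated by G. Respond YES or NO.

CNF form of G:
  S -> A B | B X2 | T0 T0 | T1 C
  A -> a
  B -> b
  C -> A C | T0 T0
  T0 -> c
  T1 -> b
  X2 -> B T0

Fill CYK table bottom-up:
  cell(0,0) b: {B,T1}  orig:{B}
  cell(1,1) c: {T0}  orig:{}
  cell(2,2) a: {A}
  cell(0,1) bc: {X2}  orig:{}
  cell(1,2) ca: ∅
  cell(0,2) bca: ∅

S ∉ T[0,2] ⇒ NO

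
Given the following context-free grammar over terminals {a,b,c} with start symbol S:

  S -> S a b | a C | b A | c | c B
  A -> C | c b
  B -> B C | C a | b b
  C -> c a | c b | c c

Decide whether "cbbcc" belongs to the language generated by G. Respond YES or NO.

Convert to CNF:
  S -> S X3 | T0 B | T1 C | T2 A | c
  A -> T0 T0 | T0 T1 | T0 T2
  B -> B C | C T1 | T2 T2
  C -> T0 T0 | T0 T1 | T0 T2
  T0 -> c
  T1 -> a
  T2 -> b
  X3 -> T1 T2

CYK table (by increasing span):
  [0..0]={S,T0}  "c"  orig:{S}
  [1..1]={T2}  "b"  orig:{}
  [2..2]={T2}  "b"  orig:{}
  [3..3]={S,T0}  "c"  orig:{S}
  [4..4]={S,T0}  "c"  orig:{S}
  [0..1]={A,C}  "cb"
  [1..2]={B}  "bb"
  [2..3]=∅  "bc"
  [3..4]={A,C}  "cc"
  [0..2]={S}  "cbb"
  [1..3]=∅  "bbc"
  [2..4]={S}  "bcc"
  [0..3]=∅  "cbbc"
  [1..4]={B}  "bbcc"
  [0..4]={S}  "cbbcc"

S ∈ T[0,4] ⇒ YES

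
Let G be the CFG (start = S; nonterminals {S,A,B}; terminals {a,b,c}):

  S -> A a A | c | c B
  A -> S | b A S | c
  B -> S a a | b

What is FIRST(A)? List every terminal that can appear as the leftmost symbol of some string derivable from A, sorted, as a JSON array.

FIRST sets, iterate to fixpoint:
iter 1:
  A via A→b A S: +{b}
  A via A→c: +{c}
  B via B→b: +{b}
  S via S→A a A: +{b,c}
  S: {b,c}  A: {b,c}  B: {b}
iter 2:
  B via B→S a a: +{c}
  S: {b,c}  A: {b,c}  B: {b,c}
iter 3: (stable)
  S: {b,c}  A: {b,c}  B: {b,c}

FIRST(A) = ["b", "c"]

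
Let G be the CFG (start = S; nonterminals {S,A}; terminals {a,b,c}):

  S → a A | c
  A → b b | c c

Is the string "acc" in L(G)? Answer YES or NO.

CNF form of G:
  S -> T2 A | c
  A -> T0 T0 | T1 T1
  T0 -> b
  T1 -> c
  T2 -> a

CYK table (by increasing span):
  T[0,0] 'a' = {T2}  orig:{}
  T[1,1] 'c' = {S,T1}  orig:{S}
  T[2,2] 'c' = {S,T1}  orig:{S}
  T[0,1] 'ac' = ∅
  T[1,2] 'cc' = {A}
  T[0,2] 'acc' = {S}

S ∈ T[0,2] ⇒ YES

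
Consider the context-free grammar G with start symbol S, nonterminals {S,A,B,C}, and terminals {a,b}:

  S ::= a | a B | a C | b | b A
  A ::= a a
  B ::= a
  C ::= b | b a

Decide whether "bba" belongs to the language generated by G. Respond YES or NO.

Convert to CNF:
  S -> T0 B | T0 C | T1 A | a | b
  A -> T0 T0
  B -> a
  C -> T1 T0 | b
  T0 -> a
  T1 -> b

CYK fill:
  [0..0]={C,S,T1}  "b"  orig:{C,S}
  [1..1]={C,S,T1}  "b"  orig:{C,S}
  [2..2]={B,S,T0}  "a"  orig:{B,S}
  [0..1]=∅  "bb"
  [1..2]={C}  "ba"
  [0..2]=∅  "bba"

S ∉ T[0,2] ⇒ NO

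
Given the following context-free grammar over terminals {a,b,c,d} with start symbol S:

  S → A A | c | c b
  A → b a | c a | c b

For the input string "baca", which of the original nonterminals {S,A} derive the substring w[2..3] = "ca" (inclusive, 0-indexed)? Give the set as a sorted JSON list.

CNF form of G:
  S -> A A | T2 T0 | c
  A -> T0 T1 | T2 T0 | T2 T1
  T0 -> b
  T1 -> a
  T2 -> c

CYK table (by increasing span) (cells [i..j] with 2 ≤ i ≤ j ≤ 3 only):
  T[2,2] 'c' = {S,T2}  orig:{S}
  T[3,3] 'a' = {T1}  orig:{}
  T[2,3] 'ca' = {A}

Original NTs in T[2,3] deriving "ca": ["A"]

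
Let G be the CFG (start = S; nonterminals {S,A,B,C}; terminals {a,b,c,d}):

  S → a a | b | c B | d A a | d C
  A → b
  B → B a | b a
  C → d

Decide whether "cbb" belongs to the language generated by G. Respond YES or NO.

Convert to CNF:
  S -> T0 T0 | T2 B | T3 C | T3 X4 | b
  A -> b
  B -> B T0 | T1 T0
  C -> d
  T0 -> a
  T1 -> b
  T2 -> c
  T3 -> d
  X4 -> A T0

CYK table (by increasing span):
  [0..0]={T2}  "c"  orig:{}
  [1..1]={A,S,T1}  "b"  orig:{A,S}
  [2..2]={A,S,T1}  "b"  orig:{A,S}
  [0..1]=∅  "cb"
  [1..2]=∅  "bb"
  [0..2]=∅  "cbb"

S ∉ T[0,2] ⇒ NO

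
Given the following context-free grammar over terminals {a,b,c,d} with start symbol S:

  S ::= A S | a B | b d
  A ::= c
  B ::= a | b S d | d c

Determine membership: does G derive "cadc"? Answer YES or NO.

Convert to CNF:
  S -> A S | T0 T1 | T3 B
  A -> c
  B -> T0 X4 | T1 T2 | a
  T0 -> b
  T1 -> d
  T2 -> c
  T3 -> a
  X4 -> S T1

Fill CYK table bottom-up:
  [0..0]={A,T2}  "c"  orig:{A}
  [1..1]={B,T3}  "a"  orig:{B}
  [2..2]={T1}  "d"  orig:{}
  [3..3]={A,T2}  "c"  orig:{A}
  [0..1]=∅  "ca"
  [1..2]=∅  "ad"
  [2..3]={B}  "dc"
  [0..2]=∅  "cad"
  [1..3]={S}  "adc"
  [0..3]={S}  "cadc"

S ∈ T[0,3] ⇒ YES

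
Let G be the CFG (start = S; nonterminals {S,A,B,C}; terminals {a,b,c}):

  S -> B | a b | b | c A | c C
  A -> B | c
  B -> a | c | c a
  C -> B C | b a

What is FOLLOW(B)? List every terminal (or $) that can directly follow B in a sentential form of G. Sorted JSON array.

FIRST sets, iterate to fixpoint:
[1]
  A via A→c: +{c}
  B via B→a: +{a}
  B via B→c: +{c}
  C via C→B C: +{a,c}
  C via C→b a: +{b}
  S via S→B: +{a,c}
  S via S→b: +{b}
  FIRST[S]={a,b,c}  FIRST[A]={c}  FIRST[B]={a,c}  FIRST[C]={a,b,c}
[2]
  A via A→B: +{a}
  FIRST[S]={a,b,c}  FIRST[A]={a,c}  FIRST[B]={a,c}  FIRST[C]={a,b,c}
[3] done
  FIRST[S]={a,b,c}  FIRST[A]={a,c}  FIRST[B]={a,c}  FIRST[C]={a,b,c}

FOLLOW sets:
seed FOLLOW(S) with $
round 1:
  C→B C: FOLLOW(B) ⊇ FIRST(C) = {a,b,c}; new: +{a,b,c}
  S→B: FOLLOW(B) ⊇ FOLLOW(S) ⊇ {$}; new: +{$}
  S→c A: FOLLOW(A) ⊇ FOLLOW(S) ⊇ {$}; new: +{$}
  S→c C: FOLLOW(C) ⊇ FOLLOW(S) ⊇ {$}; new: +{$}
  FOLLOW(S)={$}  FOLLOW(A)={$}  FOLLOW(B)={$,a,b,c}  FOLLOW(C)={$}
round 2: — fixpoint
  FOLLOW(S)={$}  FOLLOW(A)={$}  FOLLOW(B)={$,a,b,c}  FOLLOW(C)={$}

FOLLOW(B) = ["$", "a", "b", "c"]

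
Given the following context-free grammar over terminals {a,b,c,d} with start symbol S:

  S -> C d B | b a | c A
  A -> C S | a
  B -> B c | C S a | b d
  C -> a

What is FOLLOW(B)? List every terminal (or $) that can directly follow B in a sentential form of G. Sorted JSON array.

Compute FIRST by fixpoint:
pass 1:
  A via A→a: +{a}
  B via B→b d: +{b}
  C via C→a: +{a}
  S via S→C d B: +{a}
  S via S→b a: +{b}
  S via S→c A: +{c}
  FIRST(S)={a,b,c}  FIRST(A)={a}  FIRST(B)={b}  FIRST(C)={a}
pass 2:
  B via B→C S a: +{a}
  FIRST(S)={a,b,c}  FIRST(A)={a}  FIRST(B)={a,b}  FIRST(C)={a}
pass 3: (stable)
  FIRST(S)={a,b,c}  FIRST(A)={a}  FIRST(B)={a,b}  FIRST(C)={a}

Compute FOLLOW by fixpoint:
FOLLOW(S) := {$}
iter 1:
  A→C S: FOLLOW(C) ⊇ FIRST(S) = {a,b,c}; new: +{a,b,c}
  B→B c: FOLLOW(B) ⊇ FIRST(c) = {c}; new: +{c}
  B→C S a: FOLLOW(S) ⊇ FIRST(a) = {a}; new: +{a}
  S→C d B: FOLLOW(C) ⊇ FIRST(d) = {d}; new: +{d}
  S→C d B: FOLLOW(B) ⊇ FOLLOW(S) ⊇ {$,a}; new: +{$,a}
  S→c A: FOLLOW(A) ⊇ FOLLOW(S) ⊇ {$,a}; new: +{$,a}
  FOLLOW(S)={$,a}  FOLLOW(A)={$,a}  FOLLOW(B)={$,a,c}  FOLLOW(C)={a,b,c,d}
iter 2: — fixpoint
  FOLLOW(S)={$,a}  FOLLOW(A)={$,a}  FOLLOW(B)={$,a,c}  FOLLOW(C)={a,b,c,d}

FOLLOW(B) = ["$", "a", "c"]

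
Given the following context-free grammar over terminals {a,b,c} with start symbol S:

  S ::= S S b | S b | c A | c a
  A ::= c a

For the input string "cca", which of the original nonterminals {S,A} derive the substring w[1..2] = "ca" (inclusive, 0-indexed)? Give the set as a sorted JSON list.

CNF form of G:
  S -> S T2 | S X3 | T0 A | T0 T1
  A -> T0 T1
  T0 -> c
  T1 -> a
  T2 -> b
  X3 -> S T2

CYK table (by increasing span) — only the sub-triangle for w[1..2]:
  [1..1]={T0}  "c"  orig:{}
  [2..2]={T1}  "a"  orig:{}
  [1..2]={A,S}  "ca"

Original NTs in T[1,2] deriving "ca": ["A", "S"]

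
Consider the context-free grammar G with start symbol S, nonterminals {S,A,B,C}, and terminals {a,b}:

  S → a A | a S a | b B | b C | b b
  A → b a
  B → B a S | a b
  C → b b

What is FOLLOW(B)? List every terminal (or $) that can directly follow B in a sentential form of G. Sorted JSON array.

FIRST iteration:
pass 1:
  A via A→b a: +{b}
  B via B→a b: +{a}
  C via C→b b: +{b}
  S via S→a A: +{a}
  S via S→b B: +{b}
  S: {a,b}  A: {b}  B: {a}  C: {b}
pass 2: (no change)
  S: {a,b}  A: {b}  B: {a}  C: {b}

Compute FOLLOW by fixpoint:
FOLLOW(S) := {$}
[1]
  B→B a S: FOLLOW(B) ⊇ FIRST(a) = {a}; new: +{a}
  B→B a S: FOLLOW(S) ⊇ FOLLOW(B) ⊇ {a}; new: +{a}
  S→a A: FOLLOW(A) ⊇ FOLLOW(S) ⊇ {$,a}; new: +{$,a}
  S→b B: FOLLOW(B) ⊇ FOLLOW(S) ⊇ {$,a}; new: +{$}
  S→b C: FOLLOW(C) ⊇ FOLLOW(S) ⊇ {$,a}; new: +{$,a}
  FOLLOW[S]={$,a}  FOLLOW[A]={$,a}  FOLLOW[B]={$,a}  FOLLOW[C]={$,a}
[2] — fixpoint
  FOLLOW[S]={$,a}  FOLLOW[A]={$,a}  FOLLOW[B]={$,a}  FOLLOW[C]={$,a}

FOLLOW(B) = ["$", "a"]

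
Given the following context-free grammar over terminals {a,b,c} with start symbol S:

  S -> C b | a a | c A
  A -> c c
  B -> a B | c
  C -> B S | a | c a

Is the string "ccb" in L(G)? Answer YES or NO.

CNF form of G:
  S -> C T2 | T0 A | T1 T1
  A -> T0 T0
  B -> T1 B | c
  C -> B S | T0 T1 | a
  T0 -> c
  T1 -> a
  T2 -> b

Fill CYK table bottom-up:
  T[0,0] 'c' = {B,T0}  orig:{B}
  T[1,1] 'c' = {B,T0}  orig:{B}
  T[2,2] 'b' = {T2}  orig:{}
  T[0,1] 'cc' = {A}
  T[1,2] 'cb' = ∅
  T[0,2] 'ccb' = ∅

S ∉ T[0,2] ⇒ NO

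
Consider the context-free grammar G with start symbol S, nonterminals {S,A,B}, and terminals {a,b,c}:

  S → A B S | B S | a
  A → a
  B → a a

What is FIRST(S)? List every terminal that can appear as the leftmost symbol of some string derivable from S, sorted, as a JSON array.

Compute FIRST by fixpoint:
[1]
  A via A→a: +{a}
  B via B→a a: +{a}
  S via S→A B S: +{a}
  FIRST[S]={a}  FIRST[A]={a}  FIRST[B]={a}
[2] done
  FIRST[S]={a}  FIRST[A]={a}  FIRST[B]={a}

FIRST(S) = ["a"]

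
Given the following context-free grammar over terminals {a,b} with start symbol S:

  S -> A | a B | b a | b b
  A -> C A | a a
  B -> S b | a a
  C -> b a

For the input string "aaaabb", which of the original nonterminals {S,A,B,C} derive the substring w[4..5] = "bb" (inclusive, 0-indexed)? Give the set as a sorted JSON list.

CNF form of G:
  S -> C A | T0 B | T0 T0 | T1 T0 | T1 T1
  A -> C A | T0 T0
  B -> S T1 | T0 T0
  C -> T1 T0
  T0 -> a
  T1 -> b

CYK fill, restricted to cells inside w[4..5]:
  cell(4,4) b: {T1}  orig:{}
  cell(5,5) b: {T1}  orig:{}
  cell(4,5) bb: {S}

Original NTs in T[4,5] deriving "bb": ["S"]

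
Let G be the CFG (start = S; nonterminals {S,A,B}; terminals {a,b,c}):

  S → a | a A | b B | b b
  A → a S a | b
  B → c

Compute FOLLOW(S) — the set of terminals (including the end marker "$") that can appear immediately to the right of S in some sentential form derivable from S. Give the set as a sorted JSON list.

Compute FIRST by fixpoint:
pass 1:
  A via A→a S a: +{a}
  A via A→b: +{b}
  B via B→c: +{c}
  S via S→a: +{a}
  S via S→b B: +{b}
  S: {a,b}  A: {a,b}  B: {c}
pass 2: — fixpoint
  S: {a,b}  A: {a,b}  B: {c}

Compute FOLLOW by fixpoint:
FOLLOW(S) := {$}
[1]
  A→a S a: FOLLOW(S) ⊇ FIRST(a) = {a}; new: +{a}
  S→a A: FOLLOW(A) ⊇ FOLLOW(S) ⊇ {$,a}; new: +{$,a}
  S→b B: FOLLOW(B) ⊇ FOLLOW(S) ⊇ {$,a}; new: +{$,a}
  FOLLOW[S]={$,a}  FOLLOW[A]={$,a}  FOLLOW[B]={$,a}
[2] — fixpoint
  FOLLOW[S]={$,a}  FOLLOW[A]={$,a}  FOLLOW[B]={$,a}

FOLLOW(S) = ["$", "a"]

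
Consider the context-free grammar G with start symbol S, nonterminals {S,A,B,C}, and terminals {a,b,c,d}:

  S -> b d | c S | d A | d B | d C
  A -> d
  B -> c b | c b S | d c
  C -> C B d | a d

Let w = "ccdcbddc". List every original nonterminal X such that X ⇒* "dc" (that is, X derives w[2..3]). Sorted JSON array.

Convert to CNF:
  S -> T0 S | T1 T2 | T2 A | T2 B | T2 C
  A -> d
  B -> T0 T1 | T0 X4 | T2 T0
  C -> C X5 | T3 T2
  T0 -> c
  T1 -> b
  T2 -> d
  T3 -> a
  X4 -> T1 S
  X5 -> B T2

CYK table (by increasing span), restricted to cells inside w[2..3]:
  T[2,2] 'd' = {A,T2}  orig:{A}
  T[3,3] 'c' = {T0}  orig:{}
  T[2,3] 'dc' = {B}

Original NTs in T[2,3] deriving "dc": ["B"]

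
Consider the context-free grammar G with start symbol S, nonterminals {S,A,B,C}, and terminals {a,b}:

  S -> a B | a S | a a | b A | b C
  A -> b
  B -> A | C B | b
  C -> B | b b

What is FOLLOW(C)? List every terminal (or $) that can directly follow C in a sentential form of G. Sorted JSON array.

FIRST iteration:
iter 1:
  A via A→b: +{b}
  B via B→A: +{b}
  C via C→B: +{b}
  S via S→a B: +{a}
  S via S→b A: +{b}
  S: {a,b}  A: {b}  B: {b}  C: {b}
iter 2: — fixpoint
  S: {a,b}  A: {b}  B: {b}  C: {b}

FOLLOW iteration:
seed FOLLOW(S) with $
[1]
  B→C B: FOLLOW(C) ⊇ FIRST(B) = {b}; new: +{b}
  C→B: FOLLOW(B) ⊇ FOLLOW(C) ⊇ {b}; new: +{b}
  S→a B: FOLLOW(B) ⊇ FOLLOW(S) ⊇ {$}; new: +{$}
  S→b A: FOLLOW(A) ⊇ FOLLOW(S) ⊇ {$}; new: +{$}
  S→b C: FOLLOW(C) ⊇ FOLLOW(S) ⊇ {$}; new: +{$}
  S: {$}  A: {$}  B: {$,b}  C: {$,b}
[2]
  B→A: FOLLOW(A) ⊇ FOLLOW(B) ⊇ {$,b}; new: +{b}
  S: {$}  A: {$,b}  B: {$,b}  C: {$,b}
[3] done
  S: {$}  A: {$,b}  B: {$,b}  C: {$,b}

FOLLOW(C) = ["$", "b"]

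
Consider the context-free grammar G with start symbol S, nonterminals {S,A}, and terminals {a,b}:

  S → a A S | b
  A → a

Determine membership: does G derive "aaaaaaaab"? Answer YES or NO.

CNF form of G:
  S -> T0 X1 | b
  A -> a
  T0 -> a
  X1 -> A S

CYK table (by increasing span):
  [0..0]={A,T0}  "a"  orig:{A}
  [1..1]={A,T0}  "a"  orig:{A}
  [2..2]={A,T0}  "a"  orig:{A}
  [3..3]={A,T0}  "a"  orig:{A}
  [4..4]={A,T0}  "a"  orig:{A}
  [5..5]={A,T0}  "a"  orig:{A}
  [6..6]={A,T0}  "a"  orig:{A}
  [7..7]={A,T0}  "a"  orig:{A}
  [8..8]={S}  "b"
  [0..1]=∅  "aa"
  [1..2]=∅  "aa"
  [2..3]=∅  "aa"
  [3..4]=∅  "aa"
  [4..5]=∅  "aa"
  [5..6]=∅  "aa"
  [6..7]=∅  "aa"
  [7..8]={X1}  "ab"  orig:{}
  [0..2]=∅  "aaa"
  [1..3]=∅  "aaa"
  [2..4]=∅  "aaa"
  [3..5]=∅  "aaa"
  [4..6]=∅  "aaa"
  [5..7]=∅  "aaa"
  [6..8]={S}  "aab"
  [0..3]=∅  "aaaa"
  [1..4]=∅  "aaaa"
  [2..5]=∅  "aaaa"
  [3..6]=∅  "aaaa"
  [4..7]=∅  "aaaa"
  [5..8]={X1}  "aaab"  orig:{}
  [0..4]=∅  "aaaaa"
  [1..5]=∅  "aaaaa"
  [2..6]=∅  "aaaaa"
  [3..7]=∅  "aaaaa"
  [4..8]={S}  "aaaab"
  [0..5]=∅  "aaaaaa"
  [1..6]=∅  "aaaaaa"
  [2..7]=∅  "aaaaaa"
  [3..8]={X1}  "aaaaab"  orig:{}
  [0..6]=∅  "aaaaaaa"
  [1..7]=∅  "aaaaaaa"
  [2..8]={S}  "aaaaaab"
  [0..7]=∅  "aaaaaaaa"
  [1..8]={X1}  "aaaaaaab"  orig:{}
  [0..8]={S}  "aaaaaaaab"

S ∈ T[0,8] ⇒ YES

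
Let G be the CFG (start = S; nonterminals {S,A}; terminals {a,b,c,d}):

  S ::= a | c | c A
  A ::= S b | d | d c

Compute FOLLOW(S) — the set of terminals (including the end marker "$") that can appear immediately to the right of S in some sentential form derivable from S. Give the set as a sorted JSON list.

FIRST sets, iterate to fixpoint:
iter 1:
  A via A→d: +{d}
  S via S→a: +{a}
  S via S→c: +{c}
  S: {a,c}  A: {d}
iter 2:
  A via A→S b: +{a,c}
  S: {a,c}  A: {a,c,d}
iter 3: (no change)
  S: {a,c}  A: {a,c,d}

FOLLOW sets:
FOLLOW(S) := {$}
[1]
  A→S b: FOLLOW(S) ⊇ FIRST(b) = {b}; new: +{b}
  S→c A: FOLLOW(A) ⊇ FOLLOW(S) ⊇ {$,b}; new: +{$,b}
  FOLLOW(S)={$,b}  FOLLOW(A)={$,b}
[2] (no change)
  FOLLOW(S)={$,b}  FOLLOW(A)={$,b}

FOLLOW(S) = ["$", "b"]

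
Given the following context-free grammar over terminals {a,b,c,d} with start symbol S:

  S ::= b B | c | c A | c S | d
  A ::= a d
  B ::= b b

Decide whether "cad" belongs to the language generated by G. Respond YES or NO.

Convert to CNF:
  S -> T2 B | T3 A | T3 S | c | d
  A -> T0 T1
  B -> T2 T2
  T0 -> a
  T1 -> d
  T2 -> b
  T3 -> c

Fill CYK table bottom-up:
  [0..0]={S,T3}  "c"  orig:{S}
  [1..1]={T0}  "a"  orig:{}
  [2..2]={S,T1}  "d"  orig:{S}
  [0..1]=∅  "ca"
  [1..2]={A}  "ad"
  [0..2]={S}  "cad"

S ∈ T[0,2] ⇒ YES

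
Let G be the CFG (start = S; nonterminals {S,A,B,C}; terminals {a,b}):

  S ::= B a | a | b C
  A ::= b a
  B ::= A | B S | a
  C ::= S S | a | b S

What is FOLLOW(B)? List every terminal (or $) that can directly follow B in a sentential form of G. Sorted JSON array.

FIRST iteration:
[1]
  A via A→b a: +{b}
  B via B→A: +{b}
  B via B→a: +{a}
  C via C→a: +{a}
  C via C→b S: +{b}
  S via S→B a: +{a,b}
  FIRST[S]={a,b}  FIRST[A]={b}  FIRST[B]={a,b}  FIRST[C]={a,b}
[2] (stable)
  FIRST[S]={a,b}  FIRST[A]={b}  FIRST[B]={a,b}  FIRST[C]={a,b}

Compute FOLLOW by fixpoint:
initialize: $ ∈ FOLLOW(S)
[1]
  B→B S: FOLLOW(B) ⊇ FIRST(S) = {a,b}; new: +{a,b}
  B→B S: FOLLOW(S) ⊇ FOLLOW(B) ⊇ {a,b}; new: +{a,b}
  S→b C: FOLLOW(C) ⊇ FOLLOW(S) ⊇ {$,a,b}; new: +{$,a,b}
  FOLLOW[S]={$,a,b}  FOLLOW[A]={}  FOLLOW[B]={a,b}  FOLLOW[C]={$,a,b}
[2]
  B→A: FOLLOW(A) ⊇ FOLLOW(B) ⊇ {a,b}; new: +{a,b}
  FOLLOW[S]={$,a,b}  FOLLOW[A]={a,b}  FOLLOW[B]={a,b}  FOLLOW[C]={$,a,b}
[3] (stable)
  FOLLOW[S]={$,a,b}  FOLLOW[A]={a,b}  FOLLOW[B]={a,b}  FOLLOW[C]={$,a,b}

FOLLOW(B) = ["a", "b"]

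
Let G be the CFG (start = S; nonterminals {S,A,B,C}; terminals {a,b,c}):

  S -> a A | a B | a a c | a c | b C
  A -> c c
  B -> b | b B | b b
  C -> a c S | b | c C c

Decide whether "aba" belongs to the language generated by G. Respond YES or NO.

Convert to CNF:
  S -> T1 C | T2 A | T2 B | T2 T0 | T2 X5
  A -> T0 T0
  B -> T1 B | T1 T1 | b
  C -> T0 X4 | T2 X3 | b
  T0 -> c
  T1 -> b
  T2 -> a
  X3 -> T0 S
  X4 -> C T0
  X5 -> T2 T0

CYK fill:
  cell(0,0) a: {T2}  orig:{}
  cell(1,1) b: {B,C,T1}  orig:{B,C}
  cell(2,2) a: {T2}  orig:{}
  cell(0,1) ab: {S}
  cell(1,2) ba: ∅
  cell(0,2) aba: ∅

S ∉ T[0,2] ⇒ NO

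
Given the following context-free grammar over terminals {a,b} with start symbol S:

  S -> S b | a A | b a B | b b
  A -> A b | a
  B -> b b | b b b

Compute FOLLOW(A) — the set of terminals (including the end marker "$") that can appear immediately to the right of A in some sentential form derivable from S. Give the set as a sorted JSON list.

Compute FIRST by fixpoint:
round 1:
  A via A→a: +{a}
  B via B→b b: +{b}
  S via S→a A: +{a}
  S via S→b a B: +{b}
  FIRST(S)={a,b}  FIRST(A)={a}  FIRST(B)={b}
round 2: (no change)
  FIRST(S)={a,b}  FIRST(A)={a}  FIRST(B)={b}

Compute FOLLOW by fixpoint:
FOLLOW(S) := {$}
pass 1:
  A→A b: FOLLOW(A) ⊇ FIRST(b) = {b}; new: +{b}
  S→S b: FOLLOW(S) ⊇ FIRST(b) = {b}; new: +{b}
  S→a A: FOLLOW(A) ⊇ FOLLOW(S) ⊇ {$,b}; new: +{$}
  S→b a B: FOLLOW(B) ⊇ FOLLOW(S) ⊇ {$,b}; new: +{$,b}
  FOLLOW(S)={$,b}  FOLLOW(A)={$,b}  FOLLOW(B)={$,b}
pass 2: done
  FOLLOW(S)={$,b}  FOLLOW(A)={$,b}  FOLLOW(B)={$,b}

FOLLOW(A) = ["$", "b"]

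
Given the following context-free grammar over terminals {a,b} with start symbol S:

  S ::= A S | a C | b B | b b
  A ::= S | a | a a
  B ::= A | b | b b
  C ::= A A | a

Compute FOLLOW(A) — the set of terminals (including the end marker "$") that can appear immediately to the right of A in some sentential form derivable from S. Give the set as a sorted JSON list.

Compute FIRST by fixpoint:
pass 1:
  A via A→a: +{a}
  B via B→A: +{a}
  B via B→b: +{b}
  C via C→A A: +{a}
  S via S→A S: +{a}
  S via S→b B: +{b}
  FIRST[S]={a,b}  FIRST[A]={a}  FIRST[B]={a,b}  FIRST[C]={a}
pass 2:
  A via A→S: +{b}
  C via C→A A: +{b}
  FIRST[S]={a,b}  FIRST[A]={a,b}  FIRST[B]={a,b}  FIRST[C]={a,b}
pass 3: (no change)
  FIRST[S]={a,b}  FIRST[A]={a,b}  FIRST[B]={a,b}  FIRST[C]={a,b}

FOLLOW sets:
FOLLOW(S) := {$}
round 1:
  C→A A: FOLLOW(A) ⊇ FIRST(A) = {a,b}; new: +{a,b}
  S→a C: FOLLOW(C) ⊇ FOLLOW(S) ⊇ {$}; new: +{$}
  S→b B: FOLLOW(B) ⊇ FOLLOW(S) ⊇ {$}; new: +{$}
  S: {$}  A: {a,b}  B: {$}  C: {$}
round 2:
  A→S: FOLLOW(S) ⊇ FOLLOW(A) ⊇ {a,b}; new: +{a,b}
  B→A: FOLLOW(A) ⊇ FOLLOW(B) ⊇ {$}; new: +{$}
  S→a C: FOLLOW(C) ⊇ FOLLOW(S) ⊇ {$,a,b}; new: +{a,b}
  S→b B: FOLLOW(B) ⊇ FOLLOW(S) ⊇ {$,a,b}; new: +{a,b}
  S: {$,a,b}  A: {$,a,b}  B: {$,a,b}  C: {$,a,b}
round 3: (stable)
  S: {$,a,b}  A: {$,a,b}  B: {$,a,b}  C: {$,a,b}

FOLLOW(A) = ["$", "a", "b"]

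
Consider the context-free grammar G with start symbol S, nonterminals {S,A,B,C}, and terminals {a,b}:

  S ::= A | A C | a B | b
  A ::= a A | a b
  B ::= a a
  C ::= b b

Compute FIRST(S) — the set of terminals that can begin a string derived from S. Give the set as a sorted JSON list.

FIRST sets, iterate to fixpoint:
iter 1:
  A via A→a A: +{a}
  B via B→a a: +{a}
  C via C→b b: +{b}
  S via S→A: +{a}
  S via S→b: +{b}
  S: {a,b}  A: {a}  B: {a}  C: {b}
iter 2: done
  S: {a,b}  A: {a}  B: {a}  C: {b}

FIRST(S) = ["a", "b"]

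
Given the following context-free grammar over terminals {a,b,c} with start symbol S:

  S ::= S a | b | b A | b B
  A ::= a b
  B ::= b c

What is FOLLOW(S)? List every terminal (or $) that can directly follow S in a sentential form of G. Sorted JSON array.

FIRST iteration:
pass 1:
  A via A→a b: +{a}
  B via B→b c: +{b}
  S via S→b: +{b}
  FIRST(S)={b}  FIRST(A)={a}  FIRST(B)={b}
pass 2: (no change)
  FIRST(S)={b}  FIRST(A)={a}  FIRST(B)={b}

FOLLOW sets:
initialize: $ ∈ FOLLOW(S)
pass 1:
  S→S a: FOLLOW(S) ⊇ FIRST(a) = {a}; new: +{a}
  S→b A: FOLLOW(A) ⊇ FOLLOW(S) ⊇ {$,a}; new: +{$,a}
  S→b B: FOLLOW(B) ⊇ FOLLOW(S) ⊇ {$,a}; new: +{$,a}
  FOLLOW[S]={$,a}  FOLLOW[A]={$,a}  FOLLOW[B]={$,a}
pass 2: (stable)
  FOLLOW[S]={$,a}  FOLLOW[A]={$,a}  FOLLOW[B]={$,a}

FOLLOW(S) = ["$", "a"]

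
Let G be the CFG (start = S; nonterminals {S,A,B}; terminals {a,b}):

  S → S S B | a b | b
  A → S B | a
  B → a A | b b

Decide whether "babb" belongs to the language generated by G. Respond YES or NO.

CNF form of G:
  S -> S X2 | T0 T1 | b
  A -> S B | a
  B -> T0 A | T1 T1
  T0 -> a
  T1 -> b
  X2 -> S B

Fill CYK table bottom-up:
  cell(0,0) b: {S,T1}  orig:{S}
  cell(1,1) a: {A,T0}  orig:{A}
  cell(2,2) b: {S,T1}  orig:{S}
  cell(3,3) b: {S,T1}  orig:{S}
  cell(0,1) ba: ∅
  cell(1,2) ab: {S}
  cell(2,3) bb: {B}
  cell(0,2) bab: ∅
  cell(1,3) abb: ∅
  cell(0,3) babb: ∅

S ∉ T[0,3] ⇒ NO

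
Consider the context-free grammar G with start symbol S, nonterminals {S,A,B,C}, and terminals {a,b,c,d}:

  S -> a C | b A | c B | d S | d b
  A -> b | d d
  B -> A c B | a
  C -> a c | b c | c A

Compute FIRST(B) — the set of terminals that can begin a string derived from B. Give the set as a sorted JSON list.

FIRST sets, iterate to fixpoint:
pass 1:
  A via A→b: +{b}
  A via A→d d: +{d}
  B via B→A c B: +{b,d}
  B via B→a: +{a}
  C via C→a c: +{a}
  C via C→b c: +{b}
  C via C→c A: +{c}
  S via S→a C: +{a}
  S via S→b A: +{b}
  S via S→c B: +{c}
  S via S→d S: +{d}
  S: {a,b,c,d}  A: {b,d}  B: {a,b,d}  C: {a,b,c}
pass 2: (stable)
  S: {a,b,c,d}  A: {b,d}  B: {a,b,d}  C: {a,b,c}

FIRST(B) = ["a", "b", "d"]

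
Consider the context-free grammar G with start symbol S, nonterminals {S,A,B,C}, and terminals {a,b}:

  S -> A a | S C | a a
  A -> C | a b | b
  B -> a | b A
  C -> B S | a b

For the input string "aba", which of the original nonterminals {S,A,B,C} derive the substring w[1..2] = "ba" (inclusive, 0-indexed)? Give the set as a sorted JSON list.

Convert to CNF:
  S -> A T0 | S C | T0 T0
  A -> B S | T0 T1 | b
  B -> T1 A | a
  C -> B S | T0 T1
  T0 -> a
  T1 -> b

CYK table (by increasing span) (cells [i..j] with 1 ≤ i ≤ j ≤ 2 only):
  [1..1]={A,T1}  "b"  orig:{A}
  [2..2]={B,T0}  "a"  orig:{B}
  [1..2]={S}  "ba"

Original NTs in T[1,2] deriving "ba": ["S"]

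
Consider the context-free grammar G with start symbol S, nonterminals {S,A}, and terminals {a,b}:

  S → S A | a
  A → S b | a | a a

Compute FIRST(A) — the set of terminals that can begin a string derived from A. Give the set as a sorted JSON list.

Compute FIRST by fixpoint:
iter 1:
  A via A→a: +{a}
  S via S→a: +{a}
  FIRST(S)={a}  FIRST(A)={a}
iter 2: done
  FIRST(S)={a}  FIRST(A)={a}

FIRST(A) = ["a"]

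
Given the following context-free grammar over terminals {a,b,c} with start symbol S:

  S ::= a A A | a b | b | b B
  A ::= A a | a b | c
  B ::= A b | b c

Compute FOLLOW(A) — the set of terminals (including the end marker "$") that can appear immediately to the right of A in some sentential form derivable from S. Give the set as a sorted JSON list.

FIRST iteration:
iter 1:
  A via A→a b: +{a}
  A via A→c: +{c}
  B via B→A b: +{a,c}
  B via B→b c: +{b}
  S via S→a A A: +{a}
  S via S→b: +{b}
  FIRST[S]={a,b}  FIRST[A]={a,c}  FIRST[B]={a,b,c}
iter 2: (stable)
  FIRST[S]={a,b}  FIRST[A]={a,c}  FIRST[B]={a,b,c}

FOLLOW iteration:
initialize: $ ∈ FOLLOW(S)
[1]
  A→A a: FOLLOW(A) ⊇ FIRST(a) = {a}; new: +{a}
  B→A b: FOLLOW(A) ⊇ FIRST(b) = {b}; new: +{b}
  S→a A A: FOLLOW(A) ⊇ FIRST(A) = {a,c}; new: +{c}
  S→a A A: FOLLOW(A) ⊇ FOLLOW(S) ⊇ {$}; new: +{$}
  S→b B: FOLLOW(B) ⊇ FOLLOW(S) ⊇ {$}; new: +{$}
  FOLLOW[S]={$}  FOLLOW[A]={$,a,b,c}  FOLLOW[B]={$}
[2] — fixpoint
  FOLLOW[S]={$}  FOLLOW[A]={$,a,b,c}  FOLLOW[B]={$}

FOLLOW(A) = ["$", "a", "b", "c"]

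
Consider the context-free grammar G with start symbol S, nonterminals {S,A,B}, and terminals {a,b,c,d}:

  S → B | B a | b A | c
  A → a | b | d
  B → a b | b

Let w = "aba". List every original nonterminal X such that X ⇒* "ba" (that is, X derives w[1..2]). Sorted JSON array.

Convert to CNF:
  S -> B T0 | T0 T1 | T1 A | b | c
  A -> a | b | d
  B -> T0 T1 | b
  T0 -> a
  T1 -> b

Fill CYK table bottom-up, restricted to cells inside w[1..2]:
  cell(1,1) b: {A,B,S,T1}  orig:{A,B,S}
  cell(2,2) a: {A,T0}  orig:{A}
  cell(1,2) ba: {S}

Original NTs in T[1,2] deriving "ba": ["S"]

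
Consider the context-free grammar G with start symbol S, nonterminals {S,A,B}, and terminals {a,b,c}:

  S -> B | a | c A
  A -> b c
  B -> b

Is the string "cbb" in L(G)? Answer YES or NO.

CNF form of G:
  S -> T1 A | a | b
  A -> T0 T1
  B -> b
  T0 -> b
  T1 -> c

Fill CYK table bottom-up:
  [0..0]={T1}  "c"  orig:{}
  [1..1]={B,S,T0}  "b"  orig:{B,S}
  [2..2]={B,S,T0}  "b"  orig:{B,S}
  [0..1]=∅  "cb"
  [1..2]=∅  "bb"
  [0..2]=∅  "cbb"

S ∉ T[0,2] ⇒ NO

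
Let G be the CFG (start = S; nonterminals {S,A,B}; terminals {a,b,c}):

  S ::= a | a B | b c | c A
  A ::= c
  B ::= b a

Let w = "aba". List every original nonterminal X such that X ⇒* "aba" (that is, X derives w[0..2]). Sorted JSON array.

Convert to CNF:
  S -> T0 T2 | T1 B | T2 A | a
  A -> c
  B -> T0 T1
  T0 -> b
  T1 -> a
  T2 -> c

CYK table (by increasing span), restricted to cells inside w[0..2]:
  [0..0]={S,T1}  "a"  orig:{S}
  [1..1]={T0}  "b"  orig:{}
  [2..2]={S,T1}  "a"  orig:{S}
  [0..1]=∅  "ab"
  [1..2]={B}  "ba"
  [0..2]={S}  "aba"

Original NTs in T[0,2] deriving "aba": ["S"]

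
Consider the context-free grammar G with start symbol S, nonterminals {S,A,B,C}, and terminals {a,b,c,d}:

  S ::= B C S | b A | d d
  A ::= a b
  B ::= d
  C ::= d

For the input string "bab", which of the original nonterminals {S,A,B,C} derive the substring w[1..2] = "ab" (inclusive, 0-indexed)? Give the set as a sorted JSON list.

CNF form of G:
  S -> B X3 | T1 A | T2 T2
  A -> T0 T1
  B -> d
  C -> d
  T0 -> a
  T1 -> b
  T2 -> d
  X3 -> C S

CYK fill, restricted to cells inside w[1..2]:
  T[1,1] 'a' = {T0}  orig:{}
  T[2,2] 'b' = {T1}  orig:{}
  T[1,2] 'ab' = {A}

Original NTs in T[1,2] deriving "ab": ["A"]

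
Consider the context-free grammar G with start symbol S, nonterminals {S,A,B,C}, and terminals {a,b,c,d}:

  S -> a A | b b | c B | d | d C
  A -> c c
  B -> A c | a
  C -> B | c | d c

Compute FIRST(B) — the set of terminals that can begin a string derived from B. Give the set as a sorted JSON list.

FIRST sets, iterate to fixpoint:
pass 1:
  A via A→c c: +{c}
  B via B→A c: +{c}
  B via B→a: +{a}
  C via C→B: +{a,c}
  C via C→d c: +{d}
  S via S→a A: +{a}
  S via S→b b: +{b}
  S via S→c B: +{c}
  S via S→d: +{d}
  FIRST[S]={a,b,c,d}  FIRST[A]={c}  FIRST[B]={a,c}  FIRST[C]={a,c,d}
pass 2: done
  FIRST[S]={a,b,c,d}  FIRST[A]={c}  FIRST[B]={a,c}  FIRST[C]={a,c,d}

FIRST(B) = ["a", "c"]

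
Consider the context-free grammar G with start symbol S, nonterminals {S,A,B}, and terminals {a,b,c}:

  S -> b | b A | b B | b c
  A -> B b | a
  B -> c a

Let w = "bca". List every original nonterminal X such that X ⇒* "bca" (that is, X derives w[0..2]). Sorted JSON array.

Convert to CNF:
  S -> T0 A | T0 B | T0 T1 | b
  A -> B T0 | a
  B -> T1 T2
  T0 -> b
  T1 -> c
  T2 -> a

Fill CYK table bottom-up (cells [i..j] with 0 ≤ i ≤ j ≤ 2 only):
  T[0,0] 'b' = {S,T0}  orig:{S}
  T[1,1] 'c' = {T1}  orig:{}
  T[2,2] 'a' = {A,T2}  orig:{A}
  T[0,1] 'bc' = {S}
  T[1,2] 'ca' = {B}
  T[0,2] 'bca' = {S}

Original NTs in T[0,2] deriving "bca": ["S"]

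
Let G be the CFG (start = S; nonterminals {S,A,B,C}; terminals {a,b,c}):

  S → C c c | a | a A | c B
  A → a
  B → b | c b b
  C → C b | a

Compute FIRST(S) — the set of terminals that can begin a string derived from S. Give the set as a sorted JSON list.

FIRST iteration:
iter 1:
  A via A→a: +{a}
  B via B→b: +{b}
  B via B→c b b: +{c}
  C via C→a: +{a}
  S via S→C c c: +{a}
  S via S→c B: +{c}
  FIRST[S]={a,c}  FIRST[A]={a}  FIRST[B]={b,c}  FIRST[C]={a}
iter 2: — fixpoint
  FIRST[S]={a,c}  FIRST[A]={a}  FIRST[B]={b,c}  FIRST[C]={a}

FIRST(S) = ["a", "c"]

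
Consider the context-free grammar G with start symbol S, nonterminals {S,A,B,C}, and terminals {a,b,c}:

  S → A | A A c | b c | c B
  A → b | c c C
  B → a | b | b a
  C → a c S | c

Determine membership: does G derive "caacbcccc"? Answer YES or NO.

CNF form of G:
  S -> A X5 | T0 B | T0 X6 | T1 T0 | b
  A -> T0 X3 | b
  B -> T1 T2 | a | b
  C -> T2 X4 | c
  T0 -> c
  T1 -> b
  T2 -> a
  X3 -> T0 C
  X4 -> T0 S
  X5 -> A T0
  X6 -> T0 C

Fill CYK table bottom-up:
  T[0,0] 'c' = {C,T0}  orig:{C}
  T[1,1] 'a' = {B,T2}  orig:{B}
  T[2,2] 'a' = {B,T2}  orig:{B}
  T[3,3] 'c' = {C,T0}  orig:{C}
  T[4,4] 'b' = {A,B,S,T1}  orig:{A,B,S}
  T[5,5] 'c' = {C,T0}  orig:{C}
  T[6,6] 'c' = {C,T0}  orig:{C}
  T[7,7] 'c' = {C,T0}  orig:{C}
  T[8,8] 'c' = {C,T0}  orig:{C}
  T[0,1] 'ca' = {S}
  T[1,2] 'aa' = ∅
  T[2,3] 'ac' = ∅
  T[3,4] 'cb' = {S,X4}  orig:{S}
  T[4,5] 'bc' = {S,X5}  orig:{S}
  T[5,6] 'cc' = {X3,X6}  orig:{}
  T[6,7] 'cc' = {X3,X6}  orig:{}
  T[7,8] 'cc' = {X3,X6}  orig:{}
  T[0,2] 'caa' = ∅
  T[1,3] 'aac' = ∅
  T[2,4] 'acb' = {C}
  T[3,5] 'cbc' = {X4}  orig:{}
  T[4,6] 'bcc' = ∅
  T[5,7] 'ccc' = {A,S}
  T[6,8] 'ccc' = {A,S}
  T[0,3] 'caac' = ∅
  T[1,4] 'aacb' = ∅
  T[2,5] 'acbc' = {C}
  T[3,6] 'cbcc' = ∅
  T[4,7] 'bccc' = ∅
  T[5,8] 'cccc' = {X4,X5}  orig:{}
  T[0,4] 'caacb' = ∅
  T[1,5] 'aacbc' = ∅
  T[2,6] 'acbcc' = ∅
  T[3,7] 'cbccc' = ∅
  T[4,8] 'bcccc' = {S}
  T[0,5] 'caacbc' = ∅
  T[1,6] 'aacbcc' = ∅
  T[2,7] 'acbccc' = ∅
  T[3,8] 'cbcccc' = {X4}  orig:{}
  T[0,6] 'caacbcc' = ∅
  T[1,7] 'aacbccc' = ∅
  T[2,8] 'acbcccc' = {C}
  T[0,7] 'caacbccc' = ∅
  T[1,8] 'aacbcccc' = ∅
  T[0,8] 'caacbcccc' = ∅

S ∉ T[0,8] ⇒ NO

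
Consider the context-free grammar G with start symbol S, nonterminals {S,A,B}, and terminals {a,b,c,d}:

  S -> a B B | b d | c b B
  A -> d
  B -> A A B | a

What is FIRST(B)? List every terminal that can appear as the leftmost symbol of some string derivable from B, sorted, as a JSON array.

FIRST iteration:
pass 1:
  A via A→d: +{d}
  B via B→A A B: +{d}
  B via B→a: +{a}
  S via S→a B B: +{a}
  S via S→b d: +{b}
  S via S→c b B: +{c}
  FIRST(S)={a,b,c}  FIRST(A)={d}  FIRST(B)={a,d}
pass 2: (stable)
  FIRST(S)={a,b,c}  FIRST(A)={d}  FIRST(B)={a,d}

FIRST(B) = ["a", "d"]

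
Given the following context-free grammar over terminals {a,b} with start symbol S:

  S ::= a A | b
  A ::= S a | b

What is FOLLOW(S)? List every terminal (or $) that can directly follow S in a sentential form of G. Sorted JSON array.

Compute FIRST by fixpoint:
[1]
  A via A→b: +{b}
  S via S→a A: +{a}
  S via S→b: +{b}
  S: {a,b}  A: {b}
[2]
  A via A→S a: +{a}
  S: {a,b}  A: {a,b}
[3] — fixpoint
  S: {a,b}  A: {a,b}

FOLLOW iteration:
FOLLOW(S) := {$}
round 1:
  A→S a: FOLLOW(S) ⊇ FIRST(a) = {a}; new: +{a}
  S→a A: FOLLOW(A) ⊇ FOLLOW(S) ⊇ {$,a}; new: +{$,a}
  S: {$,a}  A: {$,a}
round 2: — fixpoint
  S: {$,a}  A: {$,a}

FOLLOW(S) = ["$", "a"]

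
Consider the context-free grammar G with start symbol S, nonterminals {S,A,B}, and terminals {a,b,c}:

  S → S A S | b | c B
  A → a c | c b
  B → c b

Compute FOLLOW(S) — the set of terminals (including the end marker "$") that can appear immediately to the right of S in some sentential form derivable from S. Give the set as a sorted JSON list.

Compute FIRST by fixpoint:
round 1:
  A via A→a c: +{a}
  A via A→c b: +{c}
  B via B→c b: +{c}
  S via S→b: +{b}
  S via S→c B: +{c}
  S: {b,c}  A: {a,c}  B: {c}
round 2: (no change)
  S: {b,c}  A: {a,c}  B: {c}

FOLLOW iteration:
initialize: $ ∈ FOLLOW(S)
iter 1:
  S→S A S: FOLLOW(S) ⊇ FIRST(A) = {a,c}; new: +{a,c}
  S→S A S: FOLLOW(A) ⊇ FIRST(S) = {b,c}; new: +{b,c}
  S→c B: FOLLOW(B) ⊇ FOLLOW(S) ⊇ {$,a,c}; new: +{$,a,c}
  FOLLOW(S)={$,a,c}  FOLLOW(A)={b,c}  FOLLOW(B)={$,a,c}
iter 2: (no change)
  FOLLOW(S)={$,a,c}  FOLLOW(A)={b,c}  FOLLOW(B)={$,a,c}

FOLLOW(S) = ["$", "a", "c"]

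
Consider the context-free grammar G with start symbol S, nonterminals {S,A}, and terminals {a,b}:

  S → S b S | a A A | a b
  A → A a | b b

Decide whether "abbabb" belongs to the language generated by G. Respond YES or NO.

Convert to CNF:
  S -> S X2 | T0 T1 | T0 X3
  A -> A T0 | T1 T1
  T0 -> a
  T1 -> b
  X2 -> T1 S
  X3 -> A A

Fill CYK table bottom-up:
  [0..0]={T0}  "a"  orig:{}
  [1..1]={T1}  "b"  orig:{}
  [2..2]={T1}  "b"  orig:{}
  [3..3]={T0}  "a"  orig:{}
  [4..4]={T1}  "b"  orig:{}
  [5..5]={T1}  "b"  orig:{}
  [0..1]={S}  "ab"
  [1..2]={A}  "bb"
  [2..3]=∅  "ba"
  [3..4]={S}  "ab"
  [4..5]={A}  "bb"
  [0..2]=∅  "abb"
  [1..3]={A}  "bba"
  [2..4]={X2}  "bab"  orig:{}
  [3..5]=∅  "abb"
  [0..3]=∅  "abba"
  [1..4]=∅  "bbab"
  [2..5]=∅  "babb"
  [0..4]={S}  "abbab"
  [1..5]={X3}  "bbabb"  orig:{}
  [0..5]={S}  "abbabb"

S ∈ T[0,5] ⇒ YES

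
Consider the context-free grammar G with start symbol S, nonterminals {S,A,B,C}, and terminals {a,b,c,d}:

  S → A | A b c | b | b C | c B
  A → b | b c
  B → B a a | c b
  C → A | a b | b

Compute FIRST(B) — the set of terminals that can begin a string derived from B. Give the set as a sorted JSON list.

FIRST iteration:
iter 1:
  A via A→b: +{b}
  B via B→c b: +{c}
  C via C→A: +{b}
  C via C→a b: +{a}
  S via S→A: +{b}
  S via S→c B: +{c}
  FIRST(S)={b,c}  FIRST(A)={b}  FIRST(B)={c}  FIRST(C)={a,b}
iter 2: done
  FIRST(S)={b,c}  FIRST(A)={b}  FIRST(B)={c}  FIRST(C)={a,b}

FIRST(B) = ["c"]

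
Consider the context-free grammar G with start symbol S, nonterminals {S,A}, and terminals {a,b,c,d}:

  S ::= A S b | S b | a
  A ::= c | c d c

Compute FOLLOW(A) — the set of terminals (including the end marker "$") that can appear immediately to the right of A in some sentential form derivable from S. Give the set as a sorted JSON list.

FIRST sets, iterate to fixpoint:
round 1:
  A via A→c: +{c}
  S via S→A S b: +{c}
  S via S→a: +{a}
  FIRST(S)={a,c}  FIRST(A)={c}
round 2: (stable)
  FIRST(S)={a,c}  FIRST(A)={c}

FOLLOW iteration:
seed FOLLOW(S) with $
iter 1:
  S→A S b: FOLLOW(A) ⊇ FIRST(S) = {a,c}; new: +{a,c}
  S→A S b: FOLLOW(S) ⊇ FIRST(b) = {b}; new: +{b}
  FOLLOW[S]={$,b}  FOLLOW[A]={a,c}
iter 2: done
  FOLLOW[S]={$,b}  FOLLOW[A]={a,c}

FOLLOW(A) = ["a", "c"]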